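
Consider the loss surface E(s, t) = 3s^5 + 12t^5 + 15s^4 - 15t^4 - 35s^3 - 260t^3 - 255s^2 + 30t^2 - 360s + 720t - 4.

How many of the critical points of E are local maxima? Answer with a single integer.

E separates as a function of s plus a function of t, so ∇E=0 decouples.
∂E/∂s = 15(s - 3)(s + 1)(s + 2)(s + 4) = 0 at s ∈ {-4, -2, -1, 3}; ∂E/∂t = 60(t - 4)(t - 1)(t + 1)(t + 3) = 0 at t ∈ {-3, -1, 1, 4}.
The Hessian is diagonal: diag(E_ss, E_tt). Second derivatives: E_ss(-4)=-630, E_ss(-2)=150, E_ss(-1)=-180, E_ss(3)=2100; E_tt(-3)=-3360, E_tt(-1)=1200, E_tt(1)=-1440, E_tt(4)=6300.
Local maxima occur where both diagonal entries negative: (-4, -3), (-4, 1), (-1, -3), (-1, 1). Count: 4.

4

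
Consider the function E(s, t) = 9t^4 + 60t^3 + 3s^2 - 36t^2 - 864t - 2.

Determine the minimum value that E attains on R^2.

-1250

E(s,t) separates as P(s) + Q(t) − 2, so its minimum is min P + min Q − 2.
P'(s) = 6s vanishes at s ∈ {0}; Q'(t) = 36(t - 2)(t + 3)(t + 4) vanishes at t ∈ {-4, -3, 2}.
Local minima of P (where P''>0): P(0)=0. Local minima of Q: Q(-4)=1344, Q(2)=-1248.
So the global minimum of E is P(0) + Q(2) − 2 = 0 − 1248 − 2 = -1250, attained at (0, 2).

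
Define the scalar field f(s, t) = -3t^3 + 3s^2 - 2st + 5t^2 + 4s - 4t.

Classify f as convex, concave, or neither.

The term -3t^3 is cubic, so the Hessian is not constant.
∂²f/∂t² = -18t + 10, which takes both signs as t varies (negative for sufficiently large t). A diagonal entry of the Hessian changing sign means the Hessian is neither positive- nor negative-semidefinite on all of R^2.

neither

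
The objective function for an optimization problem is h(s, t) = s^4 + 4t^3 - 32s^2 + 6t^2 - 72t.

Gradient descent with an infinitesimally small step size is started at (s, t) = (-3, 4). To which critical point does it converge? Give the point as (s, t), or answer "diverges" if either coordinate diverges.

h is separable, so gradient descent decouples: s follows -∂h/∂s, t follows -∂h/∂t.
∂h/∂s = 4s(s - 4)(s + 4); at s=-3 this is 84, so s decreases.
∂h/∂t = 12(t - 2)(t + 3); at t=4 this is 168, so t decreases.
s converges to its nearest critical value -4 (a local min of the s-part); t converges to 2. The iterate converges to (-4, 2).

(-4, 2)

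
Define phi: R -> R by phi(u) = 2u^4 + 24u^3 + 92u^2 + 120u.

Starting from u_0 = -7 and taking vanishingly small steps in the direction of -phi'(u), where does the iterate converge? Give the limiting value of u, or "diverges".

phi'(u) = 8(u + 1)(u + 3)(u + 5), so phi'(-7) = -384.
Gradient descent moves in the -phi' direction, i.e. u is increasing.
The nearest critical point in that direction is u = -5, where phi'' = 64 > 0 (a local minimum). The iterate converges there.

-5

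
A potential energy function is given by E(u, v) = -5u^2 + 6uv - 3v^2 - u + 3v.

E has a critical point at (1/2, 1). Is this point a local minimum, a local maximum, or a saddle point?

The Hessian of E is constant: H = [[-10, 6], [6, -6]].
det(H) = (-10)·(-6) − 6² = 24.
det(H) > 0 and tr(H) = -16 < 0, so H is negative definite and the point is a local maximum.

local maximum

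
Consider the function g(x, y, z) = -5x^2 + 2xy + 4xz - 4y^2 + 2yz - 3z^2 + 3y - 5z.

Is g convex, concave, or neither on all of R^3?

concave

g is quadratic, so its Hessian is the constant matrix H = [[-10, 2, 4], [2, -8, 2], [4, 2, -6]].
Leading principal minors: -10, 76, -256.
Signs alternate −, +, − ⇒ H ≺ 0 ⇒ concave.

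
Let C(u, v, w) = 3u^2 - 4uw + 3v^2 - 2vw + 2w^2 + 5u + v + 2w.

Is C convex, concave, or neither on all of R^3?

C is quadratic, so its Hessian is the constant matrix H = [[6, 0, -4], [0, 6, -2], [-4, -2, 4]].
Leading principal minors: 6, 36, 24.
All positive ⇒ H ≻ 0 ⇒ convex.

convex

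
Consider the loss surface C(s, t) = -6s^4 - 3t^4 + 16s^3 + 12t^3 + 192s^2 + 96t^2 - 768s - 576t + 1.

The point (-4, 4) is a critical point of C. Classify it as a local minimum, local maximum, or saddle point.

local maximum

The mixed partial ∂²C/∂s∂t is 0, so the Hessian at any point is diag(C_ss, C_tt) = diag(24(-3s^2 + 4s + 16), 12(-3t^2 + 6t + 16)).
At (-4, 4): H = diag(-1152, -96).
Both eigenvalues are negative, so H is negative definite: a local maximum.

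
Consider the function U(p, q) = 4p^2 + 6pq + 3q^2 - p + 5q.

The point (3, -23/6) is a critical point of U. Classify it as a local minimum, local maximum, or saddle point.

local minimum

The Hessian of U is constant: H = [[8, 6], [6, 6]].
det(H) = 8·6 − 6² = 12.
det(H) > 0 and tr(H) = 14 > 0, so H is positive definite and the point is a local minimum.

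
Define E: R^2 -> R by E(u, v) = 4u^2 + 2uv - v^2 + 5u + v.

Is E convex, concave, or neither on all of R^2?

neither

E is quadratic, so its Hessian is the constant matrix H = [[8, 2], [2, -2]].
det(H) = -20, tr(H) = 6.
det(H) < 0, so H is indefinite: neither convex nor concave.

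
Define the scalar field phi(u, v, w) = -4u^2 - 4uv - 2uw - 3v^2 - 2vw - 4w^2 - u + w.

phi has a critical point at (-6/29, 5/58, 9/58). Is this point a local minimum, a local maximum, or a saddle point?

local maximum

The Hessian is constant: H = [[-8, -4, -2], [-4, -6, -2], [-2, -2, -8]].
Leading principal minors: Δ₁ = -8, Δ₂ = 32, Δ₃ = -232.
The minors alternate sign starting negative (−, +, −), so H is negative definite: a local maximum.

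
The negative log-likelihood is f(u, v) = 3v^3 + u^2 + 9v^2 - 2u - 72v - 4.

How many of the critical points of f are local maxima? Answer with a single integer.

0

f separates as a function of u plus a function of v, so ∇f=0 decouples.
∂f/∂u = 2(u - 1) = 0 at u ∈ {1}; ∂f/∂v = 9(v - 2)(v + 4) = 0 at v ∈ {-4, 2}.
The Hessian is diagonal: diag(f_uu, f_vv). Second derivatives: f_uu(1)=2; f_vv(-4)=-54, f_vv(2)=54.
Local maxima occur where both diagonal entries negative: none. Count: 0.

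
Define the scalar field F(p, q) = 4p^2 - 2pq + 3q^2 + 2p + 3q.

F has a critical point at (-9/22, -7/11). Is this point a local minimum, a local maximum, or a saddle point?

local minimum

The Hessian of F is constant: H = [[8, -2], [-2, 6]].
det(H) = 8·6 − (-2)² = 44.
det(H) > 0 and tr(H) = 14 > 0, so H is positive definite and the point is a local minimum.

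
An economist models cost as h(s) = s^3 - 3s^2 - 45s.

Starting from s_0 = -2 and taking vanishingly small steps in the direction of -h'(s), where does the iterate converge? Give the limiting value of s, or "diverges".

5

h'(s) = 3(s - 5)(s + 3), so h'(-2) = -21.
Gradient descent moves in the -h' direction, i.e. s is increasing.
The nearest critical point in that direction is s = 5, where h'' = 24 > 0 (a local minimum). The iterate converges there.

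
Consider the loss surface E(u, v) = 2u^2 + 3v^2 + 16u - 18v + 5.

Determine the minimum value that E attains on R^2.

E(u,v) separates as P(u) + Q(v) + 5, so its minimum is min P + min Q + 5.
P'(u) = 4u + 16 vanishes at u ∈ {-4}; Q'(v) = 6v - 18 vanishes at v ∈ {3}.
Local minima of P (where P''>0): P(-4)=-32. Local minima of Q: Q(3)=-27.
So the global minimum of E is P(-4) + Q(3) + 5 = -32 − 27 + 5 = -54, attained at (-4, 3).

-54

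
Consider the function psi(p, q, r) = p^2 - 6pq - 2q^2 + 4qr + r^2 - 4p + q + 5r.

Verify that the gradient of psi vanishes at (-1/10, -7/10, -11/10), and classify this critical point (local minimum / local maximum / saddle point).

saddle point

∇psi = (2p - 6q - 4, -6p - 4q + 4r + 1, 4q + 2r + 5); substituting (-1/10, -7/10, -11/10) gives ∇psi = (0, 0, 0), so (-1/10, -7/10, -11/10) is indeed a critical point.
The Hessian is constant: H = [[2, -6, 0], [-6, -4, 4], [0, 4, 2]].
Leading principal minors: Δ₁ = 2, Δ₂ = -44, Δ₃ = -120.
The minors fit neither the all-positive nor the alternating-sign pattern, so H is indefinite: a saddle point.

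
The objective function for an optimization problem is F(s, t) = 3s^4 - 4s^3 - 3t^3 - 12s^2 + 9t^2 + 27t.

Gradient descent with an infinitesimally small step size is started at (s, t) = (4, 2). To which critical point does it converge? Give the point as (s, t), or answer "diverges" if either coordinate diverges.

(2, -1)

F is separable, so gradient descent decouples: s follows -∂F/∂s, t follows -∂F/∂t.
∂F/∂s = 12s(s - 2)(s + 1); at s=4 this is 480, so s decreases.
∂F/∂t = -9(t - 3)(t + 1); at t=2 this is 27, so t decreases.
s converges to its nearest critical value 2 (a local min of the s-part); t converges to -1. The iterate converges to (2, -1).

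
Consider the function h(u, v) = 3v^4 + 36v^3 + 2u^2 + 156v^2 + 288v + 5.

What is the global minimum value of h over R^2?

-187

h(u,v) separates as P(u) + Q(v) + 5, so its minimum is min P + min Q + 5.
P'(u) = 4u vanishes at u ∈ {0}; Q'(v) = 12(v + 2)(v + 3)(v + 4) vanishes at v ∈ {-4, -3, -2}.
Local minima of P (where P''>0): P(0)=0. Local minima of Q: Q(-4)=-192, Q(-2)=-192.
So the global minimum of h is P(0) + Q(-4) + 5 = 0 − 192 + 5 = -187, attained at (0, -4).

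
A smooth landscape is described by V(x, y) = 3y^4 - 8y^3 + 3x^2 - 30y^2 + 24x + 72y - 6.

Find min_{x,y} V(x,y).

-206

V(x,y) separates as P(x) + Q(y) − 6, so its minimum is min P + min Q − 6.
P'(x) = 6x + 24 vanishes at x ∈ {-4}; Q'(y) = 12(y - 3)(y - 1)(y + 2) vanishes at y ∈ {-2, 1, 3}.
Local minima of P (where P''>0): P(-4)=-48. Local minima of Q: Q(-2)=-152, Q(3)=-27.
So the global minimum of V is P(-4) + Q(-2) − 6 = -48 − 152 − 6 = -206, attained at (-4, -2).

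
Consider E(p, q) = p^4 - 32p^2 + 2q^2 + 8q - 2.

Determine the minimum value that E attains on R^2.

E(p,q) separates as A(p) + B(q) − 2, so its minimum is min A + min B − 2.
A'(p) = 4p(p - 4)(p + 4) vanishes at p ∈ {-4, 0, 4}; B'(q) = 4q + 8 vanishes at q ∈ {-2}.
Local minima of A (where A''>0): A(-4)=-256, A(4)=-256. Local minima of B: B(-2)=-8.
So the global minimum of E is A(-4) + B(-2) − 2 = -256 − 8 − 2 = -266, attained at (-4, -2).

-266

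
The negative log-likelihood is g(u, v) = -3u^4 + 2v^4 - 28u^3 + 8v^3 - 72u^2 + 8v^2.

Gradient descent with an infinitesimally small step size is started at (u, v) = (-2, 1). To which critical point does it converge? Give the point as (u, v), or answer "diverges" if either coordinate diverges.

(-3, 0)

g is separable, so gradient descent decouples: u follows -∂g/∂u, v follows -∂g/∂v.
∂g/∂u = -12u(u + 3)(u + 4); at u=-2 this is 48, so u decreases.
∂g/∂v = 8v(v + 1)(v + 2); at v=1 this is 48, so v decreases.
u converges to its nearest critical value -3 (a local min of the u-part); v converges to 0. The iterate converges to (-3, 0).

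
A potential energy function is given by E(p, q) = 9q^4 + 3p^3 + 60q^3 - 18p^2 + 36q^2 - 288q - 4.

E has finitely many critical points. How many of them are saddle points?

E separates as a function of p plus a function of q, so ∇E=0 decouples.
∂E/∂p = 9p(p - 4) = 0 at p ∈ {0, 4}; ∂E/∂q = 36(q - 1)(q + 2)(q + 4) = 0 at q ∈ {-4, -2, 1}.
The Hessian is diagonal: diag(E_pp, E_qq). Second derivatives: E_pp(0)=-36, E_pp(4)=36; E_qq(-4)=360, E_qq(-2)=-216, E_qq(1)=540.
Saddle points occur where the two diagonal entries have opposite signs: (0, -4), (0, 1), (4, -2). Count: 3.

3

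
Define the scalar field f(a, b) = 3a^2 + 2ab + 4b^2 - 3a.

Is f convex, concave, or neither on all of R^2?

convex

f is quadratic, so its Hessian is the constant matrix H = [[6, 2], [2, 8]].
det(H) = 44, tr(H) = 14.
det(H) > 0 and tr(H) > 0, so H is positive definite everywhere: convex.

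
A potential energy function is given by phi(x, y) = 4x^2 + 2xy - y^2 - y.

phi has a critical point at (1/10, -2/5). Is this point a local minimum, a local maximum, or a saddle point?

saddle point

The Hessian of phi is constant: H = [[8, 2], [2, -2]].
det(H) = 8·(-2) − 2² = -20.
Since det(H) < 0, H is indefinite and the critical point is a saddle point.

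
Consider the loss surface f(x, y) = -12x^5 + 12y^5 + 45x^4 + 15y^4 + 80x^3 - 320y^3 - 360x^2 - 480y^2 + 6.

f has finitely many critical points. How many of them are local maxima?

4

f separates as a function of x plus a function of y, so ∇f=0 decouples.
∂f/∂x = -60x(x - 3)(x - 2)(x + 2) = 0 at x ∈ {-2, 0, 2, 3}; ∂f/∂y = 60y(y - 4)(y + 1)(y + 4) = 0 at y ∈ {-4, -1, 0, 4}.
The Hessian is diagonal: diag(f_xx, f_yy). Second derivatives: f_xx(-2)=2400, f_xx(0)=-720, f_xx(2)=480, f_xx(3)=-900; f_yy(-4)=-5760, f_yy(-1)=900, f_yy(0)=-960, f_yy(4)=9600.
Local maxima occur where both diagonal entries negative: (0, -4), (0, 0), (3, -4), (3, 0). Count: 4.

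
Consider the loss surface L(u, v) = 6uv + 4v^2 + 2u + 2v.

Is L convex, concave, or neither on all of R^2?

L is quadratic, so its Hessian is the constant matrix H = [[0, 6], [6, 8]].
det(H) = -36, tr(H) = 8.
det(H) < 0, so H is indefinite: neither convex nor concave.

neither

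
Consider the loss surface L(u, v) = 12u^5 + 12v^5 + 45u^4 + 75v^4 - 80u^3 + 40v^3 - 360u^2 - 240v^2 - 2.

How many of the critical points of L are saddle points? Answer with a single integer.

8

L separates as a function of u plus a function of v, so ∇L=0 decouples.
∂L/∂u = 60u(u - 2)(u + 2)(u + 3) = 0 at u ∈ {-3, -2, 0, 2}; ∂L/∂v = 60v(v - 1)(v + 2)(v + 4) = 0 at v ∈ {-4, -2, 0, 1}.
The Hessian is diagonal: diag(L_uu, L_vv). Second derivatives: L_uu(-3)=-900, L_uu(-2)=480, L_uu(0)=-720, L_uu(2)=2400; L_vv(-4)=-2400, L_vv(-2)=720, L_vv(0)=-480, L_vv(1)=900.
Saddle points occur where the two diagonal entries have opposite signs: (-3, -2), (-3, 1), (-2, -4), (-2, 0), (0, -2), (0, 1), (2, -4), (2, 0). Count: 8.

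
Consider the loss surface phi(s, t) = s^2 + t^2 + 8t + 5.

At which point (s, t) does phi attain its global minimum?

(0, -4)

phi(s,t) separates as P(s) + Q(t) + 5, so its minimum is min P + min Q + 5.
P'(s) = 2s vanishes at s ∈ {0}; Q'(t) = 2(t + 4) vanishes at t ∈ {-4}.
Local minima of P (where P''>0): P(0)=0. Local minima of Q: Q(-4)=-16.
So the global minimum of phi is P(0) + Q(-4) + 5 = 0 − 16 + 5 = -11, attained at (0, -4).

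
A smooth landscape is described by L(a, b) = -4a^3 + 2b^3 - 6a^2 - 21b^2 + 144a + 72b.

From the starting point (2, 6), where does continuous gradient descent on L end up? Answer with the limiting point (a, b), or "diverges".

L is separable, so gradient descent decouples: a follows -∂L/∂a, b follows -∂L/∂b.
∂L/∂a = -12(a - 3)(a + 4); at a=2 this is 72, so a decreases.
∂L/∂b = 6(b - 4)(b - 3); at b=6 this is 36, so b decreases.
a converges to its nearest critical value -4 (a local min of the a-part); b converges to 4. The iterate converges to (-4, 4).

(-4, 4)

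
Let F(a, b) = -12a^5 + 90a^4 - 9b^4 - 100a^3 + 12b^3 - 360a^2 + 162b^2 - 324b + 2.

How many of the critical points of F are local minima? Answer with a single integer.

2

F separates as a function of a plus a function of b, so ∇F=0 decouples.
∂F/∂a = -60a(a - 4)(a - 3)(a + 1) = 0 at a ∈ {-1, 0, 3, 4}; ∂F/∂b = -36(b - 3)(b - 1)(b + 3) = 0 at b ∈ {-3, 1, 3}.
The Hessian is diagonal: diag(F_aa, F_bb). Second derivatives: F_aa(-1)=1200, F_aa(0)=-720, F_aa(3)=720, F_aa(4)=-1200; F_bb(-3)=-864, F_bb(1)=288, F_bb(3)=-432.
Local minima occur where both diagonal entries positive: (-1, 1), (3, 1). Count: 2.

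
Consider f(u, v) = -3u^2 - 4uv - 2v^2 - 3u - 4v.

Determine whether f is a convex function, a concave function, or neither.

f is quadratic, so its Hessian is the constant matrix H = [[-6, -4], [-4, -4]].
det(H) = 8, tr(H) = -10.
det(H) > 0 and tr(H) < 0, so H is negative definite everywhere: concave.

concave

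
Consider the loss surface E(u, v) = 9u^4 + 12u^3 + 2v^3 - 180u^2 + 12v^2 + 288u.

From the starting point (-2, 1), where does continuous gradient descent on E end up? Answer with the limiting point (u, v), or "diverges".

E is separable, so gradient descent decouples: u follows -∂E/∂u, v follows -∂E/∂v.
∂E/∂u = 36(u - 2)(u - 1)(u + 4); at u=-2 this is 864, so u decreases.
∂E/∂v = 6v(v + 4); at v=1 this is 30, so v decreases.
u converges to its nearest critical value -4 (a local min of the u-part); v converges to 0. The iterate converges to (-4, 0).

(-4, 0)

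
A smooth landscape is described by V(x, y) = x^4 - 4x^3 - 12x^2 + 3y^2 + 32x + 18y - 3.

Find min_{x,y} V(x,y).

V(x,y) separates as P(x) + Q(y) − 3, so its minimum is min P + min Q − 3.
P'(x) = 4(x - 4)(x - 1)(x + 2) vanishes at x ∈ {-2, 1, 4}; Q'(y) = 6y + 18 vanishes at y ∈ {-3}.
Local minima of P (where P''>0): P(-2)=-64, P(4)=-64. Local minima of Q: Q(-3)=-27.
So the global minimum of V is P(-2) + Q(-3) − 3 = -64 − 27 − 3 = -94, attained at (-2, -3).

-94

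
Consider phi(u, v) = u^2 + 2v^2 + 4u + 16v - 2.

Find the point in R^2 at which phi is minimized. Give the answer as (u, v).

(-2, -4)

phi(u,v) separates as P(u) + Q(v) − 2, so its minimum is min P + min Q − 2.
P'(u) = 2u + 4 vanishes at u ∈ {-2}; Q'(v) = 4v + 16 vanishes at v ∈ {-4}.
Local minima of P (where P''>0): P(-2)=-4. Local minima of Q: Q(-4)=-32.
So the global minimum of phi is P(-2) + Q(-4) − 2 = -4 − 32 − 2 = -38, attained at (-2, -4).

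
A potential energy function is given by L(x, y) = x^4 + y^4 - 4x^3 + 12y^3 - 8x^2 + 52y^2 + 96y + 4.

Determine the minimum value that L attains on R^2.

-188

L(x,y) separates as P(x) + Q(y) + 4, so its minimum is min P + min Q + 4.
P'(x) = 4x(x - 4)(x + 1) vanishes at x ∈ {-1, 0, 4}; Q'(y) = 4(y + 2)(y + 3)(y + 4) vanishes at y ∈ {-4, -3, -2}.
Local minima of P (where P''>0): P(-1)=-3, P(4)=-128. Local minima of Q: Q(-4)=-64, Q(-2)=-64.
So the global minimum of L is P(4) + Q(-4) + 4 = -128 − 64 + 4 = -188, attained at (4, -4).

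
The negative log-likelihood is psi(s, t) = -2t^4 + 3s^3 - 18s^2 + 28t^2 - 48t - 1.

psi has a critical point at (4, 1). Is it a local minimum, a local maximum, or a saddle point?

local minimum

The mixed partial ∂²psi/∂s∂t is 0, so the Hessian at any point is diag(psi_ss, psi_tt) = diag(18(s - 2), 8(-3t^2 + 7)).
At (4, 1): H = diag(36, 32).
Both eigenvalues are positive, so H is positive definite: a local minimum.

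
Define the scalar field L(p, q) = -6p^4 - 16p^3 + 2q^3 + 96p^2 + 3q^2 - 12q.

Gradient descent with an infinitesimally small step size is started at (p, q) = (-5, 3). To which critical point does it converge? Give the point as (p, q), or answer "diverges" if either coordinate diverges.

L is separable, so gradient descent decouples: p follows -∂L/∂p, q follows -∂L/∂q.
∂L/∂p = -24p(p - 2)(p + 4); at p=-5 this is 840, so p decreases.
∂L/∂q = 6(q - 1)(q + 2); at q=3 this is 60, so q decreases.
The p-coordinate has no critical point in that direction and runs off to infinity.

diverges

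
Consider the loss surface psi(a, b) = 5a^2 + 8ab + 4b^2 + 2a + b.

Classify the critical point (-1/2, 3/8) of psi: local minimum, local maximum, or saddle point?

local minimum

The Hessian of psi is constant: H = [[10, 8], [8, 8]].
det(H) = 10·8 − 8² = 16.
det(H) > 0 and tr(H) = 18 > 0, so H is positive definite and the point is a local minimum.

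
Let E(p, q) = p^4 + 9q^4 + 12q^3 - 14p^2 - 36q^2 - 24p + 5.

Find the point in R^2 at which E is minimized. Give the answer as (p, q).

E(p,q) separates as A(p) + B(q) + 5, so its minimum is min A + min B + 5.
A'(p) = 4(p - 3)(p + 1)(p + 2) vanishes at p ∈ {-2, -1, 3}; B'(q) = 36q(q - 1)(q + 2) vanishes at q ∈ {-2, 0, 1}.
Local minima of A (where A''>0): A(-2)=8, A(3)=-117. Local minima of B: B(-2)=-96, B(1)=-15.
So the global minimum of E is A(3) + B(-2) + 5 = -117 − 96 + 5 = -208, attained at (3, -2).

(3, -2)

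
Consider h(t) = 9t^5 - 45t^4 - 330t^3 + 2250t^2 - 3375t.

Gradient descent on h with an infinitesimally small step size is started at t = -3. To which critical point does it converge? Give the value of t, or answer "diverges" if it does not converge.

h'(t) = 45(t - 5)(t - 3)(t - 1)(t + 5), so h'(-3) = -17280.
Gradient descent moves in the -h' direction, i.e. t is increasing.
The nearest critical point in that direction is t = 1, where h'' = 2160 > 0 (a local minimum). The iterate converges there.

1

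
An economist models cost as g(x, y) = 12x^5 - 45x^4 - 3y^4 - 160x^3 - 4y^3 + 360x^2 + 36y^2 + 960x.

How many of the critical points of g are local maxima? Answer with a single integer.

4

g separates as a function of x plus a function of y, so ∇g=0 decouples.
∂g/∂x = 60(x - 4)(x - 2)(x + 1)(x + 2) = 0 at x ∈ {-2, -1, 2, 4}; ∂g/∂y = -12y(y - 2)(y + 3) = 0 at y ∈ {-3, 0, 2}.
The Hessian is diagonal: diag(g_xx, g_yy). Second derivatives: g_xx(-2)=-1440, g_xx(-1)=900, g_xx(2)=-1440, g_xx(4)=3600; g_yy(-3)=-180, g_yy(0)=72, g_yy(2)=-120.
Local maxima occur where both diagonal entries negative: (-2, -3), (-2, 2), (2, -3), (2, 2). Count: 4.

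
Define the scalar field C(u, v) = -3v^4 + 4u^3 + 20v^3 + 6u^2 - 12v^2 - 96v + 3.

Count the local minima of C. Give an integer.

1

C separates as a function of u plus a function of v, so ∇C=0 decouples.
∂C/∂u = 12u(u + 1) = 0 at u ∈ {-1, 0}; ∂C/∂v = -12(v - 4)(v - 2)(v + 1) = 0 at v ∈ {-1, 2, 4}.
The Hessian is diagonal: diag(C_uu, C_vv). Second derivatives: C_uu(-1)=-12, C_uu(0)=12; C_vv(-1)=-180, C_vv(2)=72, C_vv(4)=-120.
Local minima occur where both diagonal entries positive: (0, 2). Count: 1.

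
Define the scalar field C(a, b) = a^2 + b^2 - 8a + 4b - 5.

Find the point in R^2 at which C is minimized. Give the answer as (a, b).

(4, -2)

C(a,b) separates as P(a) + Q(b) − 5, so its minimum is min P + min Q − 5.
P'(a) = 2a - 8 vanishes at a ∈ {4}; Q'(b) = 2b + 4 vanishes at b ∈ {-2}.
Local minima of P (where P''>0): P(4)=-16. Local minima of Q: Q(-2)=-4.
So the global minimum of C is P(4) + Q(-2) − 5 = -16 − 4 − 5 = -25, attained at (4, -2).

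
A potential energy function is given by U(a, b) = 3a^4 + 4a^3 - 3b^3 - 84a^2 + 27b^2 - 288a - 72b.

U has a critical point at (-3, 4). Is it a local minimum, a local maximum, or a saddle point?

The mixed partial ∂²U/∂a∂b is 0, so the Hessian at any point is diag(U_aa, U_bb) = diag(12(3a^2 + 2a - 14), 18(-b + 3)).
At (-3, 4): H = diag(84, -18).
The eigenvalues have opposite signs, so H is indefinite: a saddle point.

saddle point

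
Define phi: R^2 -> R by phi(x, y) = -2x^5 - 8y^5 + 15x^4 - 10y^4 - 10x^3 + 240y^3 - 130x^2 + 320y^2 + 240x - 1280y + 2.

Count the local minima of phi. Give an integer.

4

phi separates as a function of x plus a function of y, so ∇phi=0 decouples.
∂phi/∂x = -10(x - 4)(x - 3)(x - 1)(x + 2) = 0 at x ∈ {-2, 1, 3, 4}; ∂phi/∂y = -40(y - 4)(y - 1)(y + 2)(y + 4) = 0 at y ∈ {-4, -2, 1, 4}.
The Hessian is diagonal: diag(phi_xx, phi_yy). Second derivatives: phi_xx(-2)=900, phi_xx(1)=-180, phi_xx(3)=100, phi_xx(4)=-180; phi_yy(-4)=3200, phi_yy(-2)=-1440, phi_yy(1)=1800, phi_yy(4)=-5760.
Local minima occur where both diagonal entries positive: (-2, -4), (-2, 1), (3, -4), (3, 1). Count: 4.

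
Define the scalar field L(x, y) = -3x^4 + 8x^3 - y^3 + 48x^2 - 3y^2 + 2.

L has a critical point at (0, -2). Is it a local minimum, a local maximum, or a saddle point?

The mixed partial ∂²L/∂x∂y is 0, so the Hessian at any point is diag(L_xx, L_yy) = diag(12(-3x^2 + 4x + 8), -6(y + 1)).
At (0, -2): H = diag(96, 6).
Both eigenvalues are positive, so H is positive definite: a local minimum.

local minimum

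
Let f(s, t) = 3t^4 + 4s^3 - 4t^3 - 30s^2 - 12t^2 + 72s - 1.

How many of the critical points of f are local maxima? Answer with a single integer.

1

f separates as a function of s plus a function of t, so ∇f=0 decouples.
∂f/∂s = 12(s - 3)(s - 2) = 0 at s ∈ {2, 3}; ∂f/∂t = 12t(t - 2)(t + 1) = 0 at t ∈ {-1, 0, 2}.
The Hessian is diagonal: diag(f_ss, f_tt). Second derivatives: f_ss(2)=-12, f_ss(3)=12; f_tt(-1)=36, f_tt(0)=-24, f_tt(2)=72.
Local maxima occur where both diagonal entries negative: (2, 0). Count: 1.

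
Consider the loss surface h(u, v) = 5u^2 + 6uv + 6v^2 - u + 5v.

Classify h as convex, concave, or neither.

convex

h is quadratic, so its Hessian is the constant matrix H = [[10, 6], [6, 12]].
det(H) = 84, tr(H) = 22.
det(H) > 0 and tr(H) > 0, so H is positive definite everywhere: convex.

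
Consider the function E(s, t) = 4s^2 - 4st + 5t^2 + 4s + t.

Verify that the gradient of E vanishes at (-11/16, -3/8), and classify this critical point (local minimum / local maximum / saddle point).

local minimum

∇E = (8s - 4t + 4, -4s + 10t + 1); substituting (-11/16, -3/8) gives ∇E = (0, 0), so (-11/16, -3/8) is indeed a critical point.
The Hessian of E is constant: H = [[8, -4], [-4, 10]].
det(H) = 8·10 − (-4)² = 64.
det(H) > 0 and tr(H) = 18 > 0, so H is positive definite and the point is a local minimum.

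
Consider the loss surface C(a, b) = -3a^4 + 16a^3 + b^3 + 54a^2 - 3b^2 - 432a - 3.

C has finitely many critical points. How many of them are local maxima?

2

C separates as a function of a plus a function of b, so ∇C=0 decouples.
∂C/∂a = -12(a - 4)(a - 3)(a + 3) = 0 at a ∈ {-3, 3, 4}; ∂C/∂b = 3b(b - 2) = 0 at b ∈ {0, 2}.
The Hessian is diagonal: diag(C_aa, C_bb). Second derivatives: C_aa(-3)=-504, C_aa(3)=72, C_aa(4)=-84; C_bb(0)=-6, C_bb(2)=6.
Local maxima occur where both diagonal entries negative: (-3, 0), (4, 0). Count: 2.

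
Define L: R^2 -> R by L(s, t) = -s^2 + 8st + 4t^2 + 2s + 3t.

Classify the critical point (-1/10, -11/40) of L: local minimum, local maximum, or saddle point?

saddle point

The Hessian of L is constant: H = [[-2, 8], [8, 8]].
det(H) = (-2)·8 − 8² = -80.
Since det(H) < 0, H is indefinite and the critical point is a saddle point.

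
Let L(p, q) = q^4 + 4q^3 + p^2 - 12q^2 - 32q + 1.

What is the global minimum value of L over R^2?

-63

L(p,q) separates as A(p) + B(q) + 1, so its minimum is min A + min B + 1.
A'(p) = 2p vanishes at p ∈ {0}; B'(q) = 4(q - 2)(q + 1)(q + 4) vanishes at q ∈ {-4, -1, 2}.
Local minima of A (where A''>0): A(0)=0. Local minima of B: B(-4)=-64, B(2)=-64.
So the global minimum of L is A(0) + B(-4) + 1 = 0 − 64 + 1 = -63, attained at (0, -4).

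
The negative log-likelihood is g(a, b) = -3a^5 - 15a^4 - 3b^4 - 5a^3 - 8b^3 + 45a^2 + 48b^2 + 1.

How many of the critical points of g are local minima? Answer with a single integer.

g separates as a function of a plus a function of b, so ∇g=0 decouples.
∂g/∂a = -15a(a - 1)(a + 2)(a + 3) = 0 at a ∈ {-3, -2, 0, 1}; ∂g/∂b = -12b(b - 2)(b + 4) = 0 at b ∈ {-4, 0, 2}.
The Hessian is diagonal: diag(g_aa, g_bb). Second derivatives: g_aa(-3)=180, g_aa(-2)=-90, g_aa(0)=90, g_aa(1)=-180; g_bb(-4)=-288, g_bb(0)=96, g_bb(2)=-144.
Local minima occur where both diagonal entries positive: (-3, 0), (0, 0). Count: 2.

2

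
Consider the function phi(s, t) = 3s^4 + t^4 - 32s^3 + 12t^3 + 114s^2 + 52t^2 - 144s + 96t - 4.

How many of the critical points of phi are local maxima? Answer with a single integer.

1

phi separates as a function of s plus a function of t, so ∇phi=0 decouples.
∂phi/∂s = 12(s - 4)(s - 3)(s - 1) = 0 at s ∈ {1, 3, 4}; ∂phi/∂t = 4(t + 2)(t + 3)(t + 4) = 0 at t ∈ {-4, -3, -2}.
The Hessian is diagonal: diag(phi_ss, phi_tt). Second derivatives: phi_ss(1)=72, phi_ss(3)=-24, phi_ss(4)=36; phi_tt(-4)=8, phi_tt(-3)=-4, phi_tt(-2)=8.
Local maxima occur where both diagonal entries negative: (3, -3). Count: 1.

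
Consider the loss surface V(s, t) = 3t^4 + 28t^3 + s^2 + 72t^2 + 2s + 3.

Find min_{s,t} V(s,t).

V(s,t) separates as P(s) + Q(t) + 3, so its minimum is min P + min Q + 3.
P'(s) = 2s + 2 vanishes at s ∈ {-1}; Q'(t) = 12t(t + 3)(t + 4) vanishes at t ∈ {-4, -3, 0}.
Local minima of P (where P''>0): P(-1)=-1. Local minima of Q: Q(-4)=128, Q(0)=0.
So the global minimum of V is P(-1) + Q(0) + 3 = -1 + 0 + 3 = 2, attained at (-1, 0).

2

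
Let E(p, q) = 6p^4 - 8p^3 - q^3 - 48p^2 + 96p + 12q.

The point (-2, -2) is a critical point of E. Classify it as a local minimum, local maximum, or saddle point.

The mixed partial ∂²E/∂p∂q is 0, so the Hessian at any point is diag(E_pp, E_qq) = diag(24(3p^2 - 2p - 4), -6q).
At (-2, -2): H = diag(288, 12).
Both eigenvalues are positive, so H is positive definite: a local minimum.

local minimum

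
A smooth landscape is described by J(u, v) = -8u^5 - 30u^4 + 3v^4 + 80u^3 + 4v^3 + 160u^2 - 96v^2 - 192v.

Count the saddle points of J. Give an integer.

6

J separates as a function of u plus a function of v, so ∇J=0 decouples.
∂J/∂u = -40u(u - 2)(u + 1)(u + 4) = 0 at u ∈ {-4, -1, 0, 2}; ∂J/∂v = 12(v - 4)(v + 1)(v + 4) = 0 at v ∈ {-4, -1, 4}.
The Hessian is diagonal: diag(J_uu, J_vv). Second derivatives: J_uu(-4)=2880, J_uu(-1)=-360, J_uu(0)=320, J_uu(2)=-1440; J_vv(-4)=288, J_vv(-1)=-180, J_vv(4)=480.
Saddle points occur where the two diagonal entries have opposite signs: (-4, -1), (-1, -4), (-1, 4), (0, -1), (2, -4), (2, 4). Count: 6.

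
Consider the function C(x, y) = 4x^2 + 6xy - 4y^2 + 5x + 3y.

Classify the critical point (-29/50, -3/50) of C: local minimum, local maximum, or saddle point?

The Hessian of C is constant: H = [[8, 6], [6, -8]].
det(H) = 8·(-8) − 6² = -100.
Since det(H) < 0, H is indefinite and the critical point is a saddle point.

saddle point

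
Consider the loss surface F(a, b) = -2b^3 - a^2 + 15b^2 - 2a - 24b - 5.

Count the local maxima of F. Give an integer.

1

F separates as a function of a plus a function of b, so ∇F=0 decouples.
∂F/∂a = -2(a + 1) = 0 at a ∈ {-1}; ∂F/∂b = -6(b - 4)(b - 1) = 0 at b ∈ {1, 4}.
The Hessian is diagonal: diag(F_aa, F_bb). Second derivatives: F_aa(-1)=-2; F_bb(1)=18, F_bb(4)=-18.
Local maxima occur where both diagonal entries negative: (-1, 4). Count: 1.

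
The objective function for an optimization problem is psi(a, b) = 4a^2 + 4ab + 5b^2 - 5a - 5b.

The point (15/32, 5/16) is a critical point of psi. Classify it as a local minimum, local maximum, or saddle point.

The Hessian of psi is constant: H = [[8, 4], [4, 10]].
det(H) = 8·10 − 4² = 64.
det(H) > 0 and tr(H) = 18 > 0, so H is positive definite and the point is a local minimum.

local minimum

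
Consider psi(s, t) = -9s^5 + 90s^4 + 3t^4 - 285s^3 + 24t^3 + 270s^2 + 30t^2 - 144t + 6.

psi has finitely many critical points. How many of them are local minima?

4

psi separates as a function of s plus a function of t, so ∇psi=0 decouples.
∂psi/∂s = -45s(s - 4)(s - 3)(s - 1) = 0 at s ∈ {0, 1, 3, 4}; ∂psi/∂t = 12(t - 1)(t + 3)(t + 4) = 0 at t ∈ {-4, -3, 1}.
The Hessian is diagonal: diag(psi_ss, psi_tt). Second derivatives: psi_ss(0)=540, psi_ss(1)=-270, psi_ss(3)=270, psi_ss(4)=-540; psi_tt(-4)=60, psi_tt(-3)=-48, psi_tt(1)=240.
Local minima occur where both diagonal entries positive: (0, -4), (0, 1), (3, -4), (3, 1). Count: 4.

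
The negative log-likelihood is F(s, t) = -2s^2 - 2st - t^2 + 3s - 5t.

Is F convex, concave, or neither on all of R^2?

F is quadratic, so its Hessian is the constant matrix H = [[-4, -2], [-2, -2]].
det(H) = 4, tr(H) = -6.
det(H) > 0 and tr(H) < 0, so H is negative definite everywhere: concave.

concave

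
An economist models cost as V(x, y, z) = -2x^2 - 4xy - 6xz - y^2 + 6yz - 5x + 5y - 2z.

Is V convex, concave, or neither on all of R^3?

neither

V is quadratic, so its Hessian is the constant matrix H = [[-4, -4, -6], [-4, -2, 6], [-6, 6, 0]].
Leading principal minors: -4, -8, 504.
Neither pattern holds ⇒ H is indefinite ⇒ neither convex nor concave.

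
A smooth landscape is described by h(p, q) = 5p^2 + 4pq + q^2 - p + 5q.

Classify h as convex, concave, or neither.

h is quadratic, so its Hessian is the constant matrix H = [[10, 4], [4, 2]].
det(H) = 4, tr(H) = 12.
det(H) > 0 and tr(H) > 0, so H is positive definite everywhere: convex.

convex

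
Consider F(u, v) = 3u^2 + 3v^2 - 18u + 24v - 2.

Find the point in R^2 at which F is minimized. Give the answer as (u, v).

F(u,v) separates as P(u) + Q(v) − 2, so its minimum is min P + min Q − 2.
P'(u) = 6u - 18 vanishes at u ∈ {3}; Q'(v) = 6v + 24 vanishes at v ∈ {-4}.
Local minima of P (where P''>0): P(3)=-27. Local minima of Q: Q(-4)=-48.
So the global minimum of F is P(3) + Q(-4) − 2 = -27 − 48 − 2 = -77, attained at (3, -4).

(3, -4)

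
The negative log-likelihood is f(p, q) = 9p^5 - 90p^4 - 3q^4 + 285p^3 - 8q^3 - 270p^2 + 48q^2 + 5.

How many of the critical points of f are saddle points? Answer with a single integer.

f separates as a function of p plus a function of q, so ∇f=0 decouples.
∂f/∂p = 45p(p - 4)(p - 3)(p - 1) = 0 at p ∈ {0, 1, 3, 4}; ∂f/∂q = -12q(q - 2)(q + 4) = 0 at q ∈ {-4, 0, 2}.
The Hessian is diagonal: diag(f_pp, f_qq). Second derivatives: f_pp(0)=-540, f_pp(1)=270, f_pp(3)=-270, f_pp(4)=540; f_qq(-4)=-288, f_qq(0)=96, f_qq(2)=-144.
Saddle points occur where the two diagonal entries have opposite signs: (0, 0), (1, -4), (1, 2), (3, 0), (4, -4), (4, 2). Count: 6.

6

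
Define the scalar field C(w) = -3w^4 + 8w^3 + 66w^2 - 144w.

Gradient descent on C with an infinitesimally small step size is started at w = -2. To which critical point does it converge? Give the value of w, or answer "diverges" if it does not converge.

C'(w) = -12(w - 4)(w - 1)(w + 3), so C'(-2) = -216.
Gradient descent moves in the -C' direction, i.e. w is increasing.
The nearest critical point in that direction is w = 1, where C'' = 144 > 0 (a local minimum). The iterate converges there.

1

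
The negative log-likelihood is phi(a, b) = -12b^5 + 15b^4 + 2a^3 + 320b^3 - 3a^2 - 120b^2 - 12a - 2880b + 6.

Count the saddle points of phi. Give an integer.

4

phi separates as a function of a plus a function of b, so ∇phi=0 decouples.
∂phi/∂a = 6(a - 2)(a + 1) = 0 at a ∈ {-1, 2}; ∂phi/∂b = -60(b - 4)(b - 2)(b + 2)(b + 3) = 0 at b ∈ {-3, -2, 2, 4}.
The Hessian is diagonal: diag(phi_aa, phi_bb). Second derivatives: phi_aa(-1)=-18, phi_aa(2)=18; phi_bb(-3)=2100, phi_bb(-2)=-1440, phi_bb(2)=2400, phi_bb(4)=-5040.
Saddle points occur where the two diagonal entries have opposite signs: (-1, -3), (-1, 2), (2, -2), (2, 4). Count: 4.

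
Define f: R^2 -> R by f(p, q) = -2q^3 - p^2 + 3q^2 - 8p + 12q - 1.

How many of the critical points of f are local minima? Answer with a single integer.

f separates as a function of p plus a function of q, so ∇f=0 decouples.
∂f/∂p = -2(p + 4) = 0 at p ∈ {-4}; ∂f/∂q = -6(q - 2)(q + 1) = 0 at q ∈ {-1, 2}.
The Hessian is diagonal: diag(f_pp, f_qq). Second derivatives: f_pp(-4)=-2; f_qq(-1)=18, f_qq(2)=-18.
Local minima occur where both diagonal entries positive: none. Count: 0.

0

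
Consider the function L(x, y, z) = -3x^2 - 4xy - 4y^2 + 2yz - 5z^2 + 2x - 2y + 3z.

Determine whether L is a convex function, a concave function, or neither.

concave

L is quadratic, so its Hessian is the constant matrix H = [[-6, -4, 0], [-4, -8, 2], [0, 2, -10]].
Leading principal minors: -6, 32, -296.
Signs alternate −, +, − ⇒ H ≺ 0 ⇒ concave.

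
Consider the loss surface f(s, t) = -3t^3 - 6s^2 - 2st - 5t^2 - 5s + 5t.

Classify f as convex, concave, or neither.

neither

The term -3t^3 is cubic, so the Hessian is not constant.
∂²f/∂t² = -18t - 10, which takes both signs as t varies (negative for sufficiently large t). A diagonal entry of the Hessian changing sign means the Hessian is neither positive- nor negative-semidefinite on all of R^2.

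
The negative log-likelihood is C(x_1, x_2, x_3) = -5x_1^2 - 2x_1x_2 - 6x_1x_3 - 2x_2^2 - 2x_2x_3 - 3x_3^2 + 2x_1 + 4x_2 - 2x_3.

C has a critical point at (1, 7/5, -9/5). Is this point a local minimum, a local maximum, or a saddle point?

local maximum

The Hessian is constant: H = [[-10, -2, -6], [-2, -4, -2], [-6, -2, -6]].
Leading principal minors: Δ₁ = -10, Δ₂ = 36, Δ₃ = -80.
The minors alternate sign starting negative (−, +, −), so H is negative definite: a local maximum.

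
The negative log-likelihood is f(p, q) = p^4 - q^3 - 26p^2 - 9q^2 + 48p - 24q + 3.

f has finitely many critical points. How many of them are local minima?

2

f separates as a function of p plus a function of q, so ∇f=0 decouples.
∂f/∂p = 4(p - 3)(p - 1)(p + 4) = 0 at p ∈ {-4, 1, 3}; ∂f/∂q = -3(q + 2)(q + 4) = 0 at q ∈ {-4, -2}.
The Hessian is diagonal: diag(f_pp, f_qq). Second derivatives: f_pp(-4)=140, f_pp(1)=-40, f_pp(3)=56; f_qq(-4)=6, f_qq(-2)=-6.
Local minima occur where both diagonal entries positive: (-4, -4), (3, -4). Count: 2.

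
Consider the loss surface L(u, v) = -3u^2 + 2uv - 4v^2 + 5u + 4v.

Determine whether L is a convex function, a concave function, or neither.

L is quadratic, so its Hessian is the constant matrix H = [[-6, 2], [2, -8]].
det(H) = 44, tr(H) = -14.
det(H) > 0 and tr(H) < 0, so H is negative definite everywhere: concave.

concave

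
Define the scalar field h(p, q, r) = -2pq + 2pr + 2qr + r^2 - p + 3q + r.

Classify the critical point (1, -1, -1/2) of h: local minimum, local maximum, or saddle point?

saddle point

The Hessian is constant: H = [[0, -2, 2], [-2, 0, 2], [2, 2, 2]].
Leading principal minors: Δ₁ = 0, Δ₂ = -4, Δ₃ = -24.
The minors fit neither the all-positive nor the alternating-sign pattern, so H is indefinite: a saddle point.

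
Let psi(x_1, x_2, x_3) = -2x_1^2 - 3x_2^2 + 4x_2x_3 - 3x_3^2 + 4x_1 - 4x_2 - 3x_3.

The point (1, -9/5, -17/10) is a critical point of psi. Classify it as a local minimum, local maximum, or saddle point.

The Hessian is constant: H = [[-4, 0, 0], [0, -6, 4], [0, 4, -6]].
Leading principal minors: Δ₁ = -4, Δ₂ = 24, Δ₃ = -80.
The minors alternate sign starting negative (−, +, −), so H is negative definite: a local maximum.

local maximum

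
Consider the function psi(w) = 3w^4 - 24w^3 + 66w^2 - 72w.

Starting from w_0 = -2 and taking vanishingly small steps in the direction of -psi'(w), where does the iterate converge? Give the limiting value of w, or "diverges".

psi'(w) = 12(w - 3)(w - 2)(w - 1), so psi'(-2) = -720.
Gradient descent moves in the -psi' direction, i.e. w is increasing.
The nearest critical point in that direction is w = 1, where psi'' = 24 > 0 (a local minimum). The iterate converges there.

1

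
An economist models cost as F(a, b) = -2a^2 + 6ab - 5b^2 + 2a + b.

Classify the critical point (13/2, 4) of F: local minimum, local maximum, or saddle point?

local maximum

The Hessian of F is constant: H = [[-4, 6], [6, -10]].
det(H) = (-4)·(-10) − 6² = 4.
det(H) > 0 and tr(H) = -14 < 0, so H is negative definite and the point is a local maximum.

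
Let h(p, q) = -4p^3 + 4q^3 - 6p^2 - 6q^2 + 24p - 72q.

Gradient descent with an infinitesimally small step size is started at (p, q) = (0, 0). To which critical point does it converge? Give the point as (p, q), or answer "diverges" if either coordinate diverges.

(-2, 3)

h is separable, so gradient descent decouples: p follows -∂h/∂p, q follows -∂h/∂q.
∂h/∂p = -12(p - 1)(p + 2); at p=0 this is 24, so p decreases.
∂h/∂q = 12(q - 3)(q + 2); at q=0 this is -72, so q increases.
p converges to its nearest critical value -2 (a local min of the p-part); q converges to 3. The iterate converges to (-2, 3).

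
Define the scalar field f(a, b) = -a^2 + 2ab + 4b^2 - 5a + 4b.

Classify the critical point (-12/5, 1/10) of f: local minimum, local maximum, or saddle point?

The Hessian of f is constant: H = [[-2, 2], [2, 8]].
det(H) = (-2)·8 − 2² = -20.
Since det(H) < 0, H is indefinite and the critical point is a saddle point.

saddle point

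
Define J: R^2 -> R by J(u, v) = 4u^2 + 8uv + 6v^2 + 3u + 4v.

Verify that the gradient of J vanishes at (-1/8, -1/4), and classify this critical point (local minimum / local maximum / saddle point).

∇J = (8u + 8v + 3, 8u + 12v + 4); substituting (-1/8, -1/4) gives ∇J = (0, 0), so (-1/8, -1/4) is indeed a critical point.
The Hessian of J is constant: H = [[8, 8], [8, 12]].
det(H) = 8·12 − 8² = 32.
det(H) > 0 and tr(H) = 20 > 0, so H is positive definite and the point is a local minimum.

local minimum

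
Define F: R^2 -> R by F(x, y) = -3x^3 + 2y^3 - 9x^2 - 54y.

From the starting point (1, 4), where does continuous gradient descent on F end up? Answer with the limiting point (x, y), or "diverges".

F is separable, so gradient descent decouples: x follows -∂F/∂x, y follows -∂F/∂y.
∂F/∂x = -9x(x + 2); at x=1 this is -27, so x increases.
∂F/∂y = 6(y - 3)(y + 3); at y=4 this is 42, so y decreases.
The x-coordinate has no critical point in that direction and runs off to infinity.

diverges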